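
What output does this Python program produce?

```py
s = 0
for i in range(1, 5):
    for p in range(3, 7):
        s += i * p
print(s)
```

180

i=1,p=3: s = 0+3 = 3
i=1,p=4: s = 3+4 = 7
i=1,p=5: s = 7+5 = 12
i=1,p=6: s = 12+6 = 18
i=2,p=3: s = 18+6 = 24
i=2,p=4: s = 24+8 = 32
i=2,p=5: s = 32+10 = 42
i=2,p=6: s = 42+12 = 54
i=3,p=3: s = 54+9 = 63
i=3,p=4: s = 63+12 = 75
i=3,p=5: s = 75+15 = 90
i=3,p=6: s = 90+18 = 108
i=4,p=3: s = 108+12 = 120
i=4,p=4: s = 120+16 = 136
i=4,p=5: s = 136+20 = 156
i=4,p=6: s = 156+24 = 180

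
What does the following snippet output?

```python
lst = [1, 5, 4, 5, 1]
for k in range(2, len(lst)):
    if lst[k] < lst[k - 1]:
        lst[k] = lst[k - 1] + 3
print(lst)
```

[1, 5, 8, 11, 14]

k=2: 4<5, lst[2] = 5+3 = 8 → [1, 5, 8, 5, 1]
k=3: 5<8, lst[3] = 8+3 = 11 → [1, 5, 8, 11, 1]
k=4: 1<11, lst[4] = 11+3 = 14 → [1, 5, 8, 11, 14]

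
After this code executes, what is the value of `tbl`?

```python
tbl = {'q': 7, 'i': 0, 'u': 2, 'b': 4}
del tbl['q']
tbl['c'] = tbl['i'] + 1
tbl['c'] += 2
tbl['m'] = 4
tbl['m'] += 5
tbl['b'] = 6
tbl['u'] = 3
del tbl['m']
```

{'i': 0, 'u': 3, 'b': 6, 'c': 3}

del 'q' → {'i': 0, 'u': 2, 'b': 4}
tbl['c'] = tbl['i']+1 = 1 → {'i': 0, 'u': 2, 'b': 4, 'c': 1}
tbl['c'] = 1+2 = 3 → {'i': 0, 'u': 2, 'b': 4, 'c': 3}
tbl['m'] = 4 → {'i': 0, 'u': 2, 'b': 4, 'c': 3, 'm': 4}
tbl['m'] = 4+5 = 9 → {'i': 0, 'u': 2, 'b': 4, 'c': 3, 'm': 9}
tbl['b'] = 6 → {'i': 0, 'u': 2, 'b': 6, 'c': 3, 'm': 9}
tbl['u'] = 3 → {'i': 0, 'u': 3, 'b': 6, 'c': 3, 'm': 9}
del 'm' → {'i': 0, 'u': 3, 'b': 6, 'c': 3}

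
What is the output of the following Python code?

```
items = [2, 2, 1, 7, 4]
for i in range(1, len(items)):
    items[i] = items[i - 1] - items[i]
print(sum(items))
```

-19

i=1: items[1] = 2-2 = 0 → [2, 0, 1, 7, 4]
i=2: items[2] = 0-1 = -1 → [2, 0, -1, 7, 4]
i=3: items[3] = (-1)-7 = -8 → [2, 0, -1, -8, 4]
i=4: items[4] = (-8)-4 = -12 → [2, 0, -1, -8, -12]
sum = -19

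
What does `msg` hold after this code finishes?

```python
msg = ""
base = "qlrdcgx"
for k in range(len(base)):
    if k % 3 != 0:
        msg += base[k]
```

k=0: skip
k=1: add 'l' → 'l'
k=2: add 'r' → 'lr'
k=3: skip
k=4: add 'c' → 'lrc'
k=5: add 'g' → 'lrcg'
k=6: skip

'lrcg'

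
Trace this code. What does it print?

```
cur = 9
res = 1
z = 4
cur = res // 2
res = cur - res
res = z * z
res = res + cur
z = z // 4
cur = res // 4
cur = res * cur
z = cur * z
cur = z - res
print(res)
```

16

cur = 1//2 = 0
res = 0-1 = -1
res = 4*4 = 16
res = 16+0 = 16
z = 4//4 = 1
cur = 16//4 = 4
cur = 16*4 = 64
z = 64*1 = 64
cur = 64-16 = 48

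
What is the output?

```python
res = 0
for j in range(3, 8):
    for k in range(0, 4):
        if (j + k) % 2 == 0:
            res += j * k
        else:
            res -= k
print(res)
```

66

j=3,k=0: odd sum, res = 0-0 = 0
j=3,k=1: even sum, res = 0+3 = 3
j=3,k=2: odd sum, res = 3-2 = 1
j=3,k=3: even sum, res = 1+9 = 10
j=4,k=0: even sum, res = 10+0 = 10
j=4,k=1: odd sum, res = 10-1 = 9
j=4,k=2: even sum, res = 9+8 = 17
j=4,k=3: odd sum, res = 17-3 = 14
j=5,k=0: odd sum, res = 14-0 = 14
j=5,k=1: even sum, res = 14+5 = 19
j=5,k=2: odd sum, res = 19-2 = 17
j=5,k=3: even sum, res = 17+15 = 32
j=6,k=0: even sum, res = 32+0 = 32
j=6,k=1: odd sum, res = 32-1 = 31
j=6,k=2: even sum, res = 31+12 = 43
j=6,k=3: odd sum, res = 43-3 = 40
j=7,k=0: odd sum, res = 40-0 = 40
j=7,k=1: even sum, res = 40+7 = 47
j=7,k=2: odd sum, res = 47-2 = 45
j=7,k=3: even sum, res = 45+21 = 66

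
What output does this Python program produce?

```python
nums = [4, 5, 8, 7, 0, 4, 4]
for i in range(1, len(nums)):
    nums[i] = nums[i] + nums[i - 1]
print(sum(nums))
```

138

i=1: nums[1] = 5+4 = 9 → [4, 9, 8, 7, 0, 4, 4]
i=2: nums[2] = 8+9 = 17 → [4, 9, 17, 7, 0, 4, 4]
i=3: nums[3] = 7+17 = 24 → [4, 9, 17, 24, 0, 4, 4]
i=4: nums[4] = 0+24 = 24 → [4, 9, 17, 24, 24, 4, 4]
i=5: nums[5] = 4+24 = 28 → [4, 9, 17, 24, 24, 28, 4]
i=6: nums[6] = 4+28 = 32 → [4, 9, 17, 24, 24, 28, 32]
sum = 138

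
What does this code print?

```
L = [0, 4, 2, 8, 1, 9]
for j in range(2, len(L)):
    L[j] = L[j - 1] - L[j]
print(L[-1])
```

j=2: L[2] = 4-2 = 2 → [0, 4, 2, 8, 1, 9]
j=3: L[3] = 2-8 = -6 → [0, 4, 2, -6, 1, 9]
j=4: L[4] = (-6)-1 = -7 → [0, 4, 2, -6, -7, 9]
j=5: L[5] = (-7)-9 = -16 → [0, 4, 2, -6, -7, -16]

-16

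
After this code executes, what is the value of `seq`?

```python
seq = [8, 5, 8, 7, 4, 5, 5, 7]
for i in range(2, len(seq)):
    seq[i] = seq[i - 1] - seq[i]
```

i=2: seq[2] = 5-8 = -3 → [8, 5, -3, 7, 4, 5, 5, 7]
i=3: seq[3] = (-3)-7 = -10 → [8, 5, -3, -10, 4, 5, 5, 7]
i=4: seq[4] = (-10)-4 = -14 → [8, 5, -3, -10, -14, 5, 5, 7]
i=5: seq[5] = (-14)-5 = -19 → [8, 5, -3, -10, -14, -19, 5, 7]
i=6: seq[6] = (-19)-5 = -24 → [8, 5, -3, -10, -14, -19, -24, 7]
i=7: seq[7] = (-24)-7 = -31 → [8, 5, -3, -10, -14, -19, -24, -31]

[8, 5, -3, -10, -14, -19, -24, -31]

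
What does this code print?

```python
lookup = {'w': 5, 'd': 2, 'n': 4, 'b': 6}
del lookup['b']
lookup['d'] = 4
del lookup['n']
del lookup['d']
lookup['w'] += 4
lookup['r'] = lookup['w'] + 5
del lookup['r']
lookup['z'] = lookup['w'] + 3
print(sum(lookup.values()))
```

del 'b' → {'w': 5, 'd': 2, 'n': 4}
lookup['d'] = 4 → {'w': 5, 'd': 4, 'n': 4}
del 'n' → {'w': 5, 'd': 4}
del 'd' → {'w': 5}
lookup['w'] = 5+4 = 9 → {'w': 9}
lookup['r'] = lookup['w']+5 = 14 → {'w': 9, 'r': 14}
del 'r' → {'w': 9}
lookup['z'] = lookup['w']+3 = 12 → {'w': 9, 'z': 12}
sum of values = 21

21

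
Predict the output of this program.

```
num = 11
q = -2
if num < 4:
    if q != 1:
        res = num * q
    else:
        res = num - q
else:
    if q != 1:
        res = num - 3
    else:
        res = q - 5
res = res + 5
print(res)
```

13

num=11, q=-2
num < 4 is False; q != 1 is True
→ res = num - 3 = 8
res = 8+5 = 13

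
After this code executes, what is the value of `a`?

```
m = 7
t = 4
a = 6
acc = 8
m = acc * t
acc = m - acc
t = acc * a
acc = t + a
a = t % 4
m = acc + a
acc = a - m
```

m = 8*4 = 32
acc = 32-8 = 24
t = 24*6 = 144
acc = 144+6 = 150
a = 144%4 = 0
m = 150+0 = 150
acc = 0-150 = -150

0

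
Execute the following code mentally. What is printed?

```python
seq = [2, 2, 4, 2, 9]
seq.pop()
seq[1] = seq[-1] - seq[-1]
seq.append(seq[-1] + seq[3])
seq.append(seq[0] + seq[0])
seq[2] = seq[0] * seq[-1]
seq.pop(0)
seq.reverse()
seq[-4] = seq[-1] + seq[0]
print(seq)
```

[4, 4, 2, 8, 0]

pop() removes 9 → [2, 2, 4, 2]
seq[1] = seq[-1]-seq[-1] = 2-2 = 0 → [2, 0, 4, 2]
append seq[-1]+seq[3] = 2+2 = 4 → [2, 0, 4, 2, 4]
append seq[0]+seq[0] = 2+2 = 4 → [2, 0, 4, 2, 4, 4]
seq[2] = seq[0]*seq[-1] = 2*4 = 8 → [2, 0, 8, 2, 4, 4]
pop(0) removes 2 → [0, 8, 2, 4, 4]
reverse → [4, 4, 2, 8, 0]
seq[-4] = seq[-1]+seq[0] = 0+4 = 4 → [4, 4, 2, 8, 0]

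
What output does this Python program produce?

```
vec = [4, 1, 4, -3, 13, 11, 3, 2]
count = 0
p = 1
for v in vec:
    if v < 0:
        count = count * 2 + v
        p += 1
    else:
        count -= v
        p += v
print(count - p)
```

v=4: not <0, count = 0-4 = -4; p=5
v=1: not <0, count = (-4)-1 = -5; p=6
v=4: not <0, count = (-5)-4 = -9; p=10
v=-3: <0, count = (-9)*2+(-3) = -21; p=11
v=13: not <0, count = (-21)-13 = -34; p=24
v=11: not <0, count = (-34)-11 = -45; p=35
v=3: not <0, count = (-45)-3 = -48; p=38
v=2: not <0, count = (-48)-2 = -50; p=40
count-p = (-50)-40 = -90

-90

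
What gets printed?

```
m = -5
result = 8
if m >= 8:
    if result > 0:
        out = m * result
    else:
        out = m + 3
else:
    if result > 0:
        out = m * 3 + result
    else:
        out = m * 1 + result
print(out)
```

m=-5, result=8
m >= 8 is False; result > 0 is True
→ out = m * 3 + result = -7

-7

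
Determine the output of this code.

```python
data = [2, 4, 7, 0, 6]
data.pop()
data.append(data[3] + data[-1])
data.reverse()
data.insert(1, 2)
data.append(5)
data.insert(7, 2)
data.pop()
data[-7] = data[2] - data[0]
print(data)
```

[0, 2, 0, 7, 4, 2, 5]

pop() removes 6 → [2, 4, 7, 0]
append data[3]+data[-1] = 0+0 = 0 → [2, 4, 7, 0, 0]
reverse → [0, 0, 7, 4, 2]
insert 2 at 1 → [0, 2, 0, 7, 4, 2]
append 5 → [0, 2, 0, 7, 4, 2, 5]
insert 2 at 7 → [0, 2, 0, 7, 4, 2, 5, 2]
pop() removes 2 → [0, 2, 0, 7, 4, 2, 5]
data[-7] = data[2]-data[0] = 0-0 = 0 → [0, 2, 0, 7, 4, 2, 5]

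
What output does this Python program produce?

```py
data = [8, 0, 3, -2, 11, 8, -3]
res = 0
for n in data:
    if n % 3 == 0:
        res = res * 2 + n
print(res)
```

n=8: not %3==0
n=0: %3==0, res = 0*2+0 = 0
n=3: %3==0, res = 0*2+3 = 3
n=-2: not %3==0
n=11: not %3==0
n=8: not %3==0
n=-3: %3==0, res = 3*2+(-3) = 3

3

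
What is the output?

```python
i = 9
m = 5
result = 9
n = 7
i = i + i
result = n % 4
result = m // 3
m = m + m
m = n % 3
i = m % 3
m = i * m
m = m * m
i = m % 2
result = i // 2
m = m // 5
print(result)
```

i = 9+9 = 18
result = 7%4 = 3
result = 5//3 = 1
m = 5+5 = 10
m = 7%3 = 1
i = 1%3 = 1
m = 1*1 = 1
m = 1*1 = 1
i = 1%2 = 1
result = 1//2 = 0
m = 1//5 = 0

0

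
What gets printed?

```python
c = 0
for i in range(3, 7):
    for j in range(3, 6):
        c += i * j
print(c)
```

216

i=3,j=3: c = 0+9 = 9
i=3,j=4: c = 9+12 = 21
i=3,j=5: c = 21+15 = 36
i=4,j=3: c = 36+12 = 48
i=4,j=4: c = 48+16 = 64
i=4,j=5: c = 64+20 = 84
i=5,j=3: c = 84+15 = 99
i=5,j=4: c = 99+20 = 119
i=5,j=5: c = 119+25 = 144
i=6,j=3: c = 144+18 = 162
i=6,j=4: c = 162+24 = 186
i=6,j=5: c = 186+30 = 216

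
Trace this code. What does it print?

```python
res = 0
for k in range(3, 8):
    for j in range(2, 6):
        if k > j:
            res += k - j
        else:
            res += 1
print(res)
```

k=3,j=2: 3>2, res = 0+1 = 1
k=3,j=3: not 3>3, res = 1+1 = 2
k=3,j=4: not 3>4, res = 2+1 = 3
k=3,j=5: not 3>5, res = 3+1 = 4
k=4,j=2: 4>2, res = 4+2 = 6
k=4,j=3: 4>3, res = 6+1 = 7
k=4,j=4: not 4>4, res = 7+1 = 8
k=4,j=5: not 4>5, res = 8+1 = 9
k=5,j=2: 5>2, res = 9+3 = 12
k=5,j=3: 5>3, res = 12+2 = 14
k=5,j=4: 5>4, res = 14+1 = 15
k=5,j=5: not 5>5, res = 15+1 = 16
k=6,j=2: 6>2, res = 16+4 = 20
k=6,j=3: 6>3, res = 20+3 = 23
k=6,j=4: 6>4, res = 23+2 = 25
k=6,j=5: 6>5, res = 25+1 = 26
k=7,j=2: 7>2, res = 26+5 = 31
k=7,j=3: 7>3, res = 31+4 = 35
k=7,j=4: 7>4, res = 35+3 = 38
k=7,j=5: 7>5, res = 38+2 = 40

40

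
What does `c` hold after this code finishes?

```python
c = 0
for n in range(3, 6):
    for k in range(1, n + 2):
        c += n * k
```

n=3,k=1: c = 0+3 = 3
n=3,k=2: c = 3+6 = 9
n=3,k=3: c = 9+9 = 18
n=3,k=4: c = 18+12 = 30
n=4,k=1: c = 30+4 = 34
n=4,k=2: c = 34+8 = 42
n=4,k=3: c = 42+12 = 54
n=4,k=4: c = 54+16 = 70
n=4,k=5: c = 70+20 = 90
n=5,k=1: c = 90+5 = 95
n=5,k=2: c = 95+10 = 105
n=5,k=3: c = 105+15 = 120
n=5,k=4: c = 120+20 = 140
n=5,k=5: c = 140+25 = 165
n=5,k=6: c = 165+30 = 195

195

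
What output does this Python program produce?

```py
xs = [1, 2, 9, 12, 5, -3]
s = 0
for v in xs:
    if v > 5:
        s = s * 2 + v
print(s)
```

30

v=1: not >5
v=2: not >5
v=9: >5, s = 0*2+9 = 9
v=12: >5, s = 9*2+12 = 30
v=5: not >5
v=-3: not >5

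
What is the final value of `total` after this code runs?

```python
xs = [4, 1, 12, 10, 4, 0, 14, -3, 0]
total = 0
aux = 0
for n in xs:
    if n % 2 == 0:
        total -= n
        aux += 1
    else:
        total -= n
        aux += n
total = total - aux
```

n=4: even, total = 0-4 = -4; aux=1
n=1: not even, total = (-4)-1 = -5; aux=2
n=12: even, total = (-5)-12 = -17; aux=3
n=10: even, total = (-17)-10 = -27; aux=4
n=4: even, total = (-27)-4 = -31; aux=5
n=0: even, total = (-31)-0 = -31; aux=6
n=14: even, total = (-31)-14 = -45; aux=7
n=-3: not even, total = (-45)-(-3) = -42; aux=4
n=0: even, total = (-42)-0 = -42; aux=5
total-aux = (-42)-5 = -47

-47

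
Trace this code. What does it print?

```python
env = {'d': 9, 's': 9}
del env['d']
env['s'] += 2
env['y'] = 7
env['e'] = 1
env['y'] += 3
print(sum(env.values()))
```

del 'd' → {'s': 9}
env['s'] = 9+2 = 11 → {'s': 11}
env['y'] = 7 → {'s': 11, 'y': 7}
env['e'] = 1 → {'s': 11, 'y': 7, 'e': 1}
env['y'] = 7+3 = 10 → {'s': 11, 'y': 10, 'e': 1}
sum of values = 22

22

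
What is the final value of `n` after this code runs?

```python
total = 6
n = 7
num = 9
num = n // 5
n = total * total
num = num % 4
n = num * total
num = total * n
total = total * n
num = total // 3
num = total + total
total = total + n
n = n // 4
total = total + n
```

num = 7//5 = 1
n = 6*6 = 36
num = 1%4 = 1
n = 1*6 = 6
num = 6*6 = 36
total = 6*6 = 36
num = 36//3 = 12
num = 36+36 = 72
total = 36+6 = 42
n = 6//4 = 1
total = 42+1 = 43

1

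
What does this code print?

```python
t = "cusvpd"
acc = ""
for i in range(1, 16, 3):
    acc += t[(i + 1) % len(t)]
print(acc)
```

i=1: add t[2]='s' → 's'
i=4: add t[5]='d' → 'sd'
i=7: add t[2]='s' → 'sds'
i=10: add t[5]='d' → 'sdsd'
i=13: add t[2]='s' → 'sdsds'

sdsds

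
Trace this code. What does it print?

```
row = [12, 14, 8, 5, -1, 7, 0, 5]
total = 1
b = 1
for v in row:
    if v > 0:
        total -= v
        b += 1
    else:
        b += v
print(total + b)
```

-44

v=12: >0, total = 1-12 = -11; b=2
v=14: >0, total = (-11)-14 = -25; b=3
v=8: >0, total = (-25)-8 = -33; b=4
v=5: >0, total = (-33)-5 = -38; b=5
v=-1: not >0; b=4
v=7: >0, total = (-38)-7 = -45; b=5
v=0: not >0; b=5
v=5: >0, total = (-45)-5 = -50; b=6
total+b = (-50)+6 = -44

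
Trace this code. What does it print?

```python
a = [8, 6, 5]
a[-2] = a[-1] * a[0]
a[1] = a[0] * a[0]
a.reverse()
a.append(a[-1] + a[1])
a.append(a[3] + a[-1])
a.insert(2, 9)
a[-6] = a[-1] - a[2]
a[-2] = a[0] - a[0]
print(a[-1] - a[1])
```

80

a[-2] = a[-1]*a[0] = 5*8 = 40 → [8, 40, 5]
a[1] = a[0]*a[0] = 8*8 = 64 → [8, 64, 5]
reverse → [5, 64, 8]
append a[-1]+a[1] = 8+64 = 72 → [5, 64, 8, 72]
append a[3]+a[-1] = 72+72 = 144 → [5, 64, 8, 72, 144]
insert 9 at 2 → [5, 64, 9, 8, 72, 144]
a[-6] = a[-1]-a[2] = 144-9 = 135 → [135, 64, 9, 8, 72, 144]
a[-2] = a[0]-a[0] = 135-135 = 0 → [135, 64, 9, 8, 0, 144]
a[-1]-a[1] = 144-64 = 80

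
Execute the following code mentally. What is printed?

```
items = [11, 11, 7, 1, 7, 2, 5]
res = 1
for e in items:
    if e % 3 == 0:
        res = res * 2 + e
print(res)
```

e=11: not %3==0
e=11: not %3==0
e=7: not %3==0
e=1: not %3==0
e=7: not %3==0
e=2: not %3==0
e=5: not %3==0

1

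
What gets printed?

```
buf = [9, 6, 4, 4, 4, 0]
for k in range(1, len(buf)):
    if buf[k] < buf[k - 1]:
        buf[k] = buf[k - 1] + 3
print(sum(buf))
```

k=1: 6<9, buf[1] = 9+3 = 12 → [9, 12, 4, 4, 4, 0]
k=2: 4<12, buf[2] = 12+3 = 15 → [9, 12, 15, 4, 4, 0]
k=3: 4<15, buf[3] = 15+3 = 18 → [9, 12, 15, 18, 4, 0]
k=4: 4<18, buf[4] = 18+3 = 21 → [9, 12, 15, 18, 21, 0]
k=5: 0<21, buf[5] = 21+3 = 24 → [9, 12, 15, 18, 21, 24]
sum = 99

99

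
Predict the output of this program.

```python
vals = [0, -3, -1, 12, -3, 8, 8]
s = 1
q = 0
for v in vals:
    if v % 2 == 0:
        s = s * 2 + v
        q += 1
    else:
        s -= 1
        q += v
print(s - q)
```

71

v=0: even, s = 1*2+0 = 2; q=1
v=-3: not even, s = 2-1 = 1; q=-2
v=-1: not even, s = 1-1 = 0; q=-3
v=12: even, s = 0*2+12 = 12; q=-2
v=-3: not even, s = 12-1 = 11; q=-5
v=8: even, s = 11*2+8 = 30; q=-4
v=8: even, s = 30*2+8 = 68; q=-3
s-q = 68-(-3) = 71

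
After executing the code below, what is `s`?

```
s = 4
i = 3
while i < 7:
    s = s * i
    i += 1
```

1440

i=3: s = 4*3 = 12
i=4: s = 12*4 = 48
i=5: s = 48*5 = 240
i=6: s = 240*6 = 1440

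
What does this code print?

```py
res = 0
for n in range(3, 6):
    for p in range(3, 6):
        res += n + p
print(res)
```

72

n=3,p=3: res = 0+6 = 6
n=3,p=4: res = 6+7 = 13
n=3,p=5: res = 13+8 = 21
n=4,p=3: res = 21+7 = 28
n=4,p=4: res = 28+8 = 36
n=4,p=5: res = 36+9 = 45
n=5,p=3: res = 45+8 = 53
n=5,p=4: res = 53+9 = 62
n=5,p=5: res = 62+10 = 72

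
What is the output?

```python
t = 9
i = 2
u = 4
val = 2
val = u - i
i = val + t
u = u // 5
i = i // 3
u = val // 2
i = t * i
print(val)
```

2

val = 4-2 = 2
i = 2+9 = 11
u = 4//5 = 0
i = 11//3 = 3
u = 2//2 = 1
i = 9*3 = 27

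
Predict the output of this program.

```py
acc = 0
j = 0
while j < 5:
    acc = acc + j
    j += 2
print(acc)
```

6

j=0: acc = 0+0 = 0
j=2: acc = 0+2 = 2
j=4: acc = 2+4 = 6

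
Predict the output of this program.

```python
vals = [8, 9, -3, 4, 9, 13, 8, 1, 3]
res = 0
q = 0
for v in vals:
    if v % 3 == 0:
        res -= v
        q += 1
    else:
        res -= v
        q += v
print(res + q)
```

-14

v=8: not %3==0, res = 0-8 = -8; q=8
v=9: %3==0, res = (-8)-9 = -17; q=9
v=-3: %3==0, res = (-17)-(-3) = -14; q=10
v=4: not %3==0, res = (-14)-4 = -18; q=14
v=9: %3==0, res = (-18)-9 = -27; q=15
v=13: not %3==0, res = (-27)-13 = -40; q=28
v=8: not %3==0, res = (-40)-8 = -48; q=36
v=1: not %3==0, res = (-48)-1 = -49; q=37
v=3: %3==0, res = (-49)-3 = -52; q=38
res+q = (-52)+38 = -14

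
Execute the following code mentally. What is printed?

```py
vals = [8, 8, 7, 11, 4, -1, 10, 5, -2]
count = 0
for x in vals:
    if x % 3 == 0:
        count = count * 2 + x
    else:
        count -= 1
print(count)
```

x=8: not %3==0, count = 0-1 = -1
x=8: not %3==0, count = (-1)-1 = -2
x=7: not %3==0, count = (-2)-1 = -3
x=11: not %3==0, count = (-3)-1 = -4
x=4: not %3==0, count = (-4)-1 = -5
x=-1: not %3==0, count = (-5)-1 = -6
x=10: not %3==0, count = (-6)-1 = -7
x=5: not %3==0, count = (-7)-1 = -8
x=-2: not %3==0, count = (-8)-1 = -9

-9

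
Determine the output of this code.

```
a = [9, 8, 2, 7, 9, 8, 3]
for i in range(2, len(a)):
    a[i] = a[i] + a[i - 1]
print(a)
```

[9, 8, 10, 17, 26, 34, 37]

i=2: a[2] = 2+8 = 10 → [9, 8, 10, 7, 9, 8, 3]
i=3: a[3] = 7+10 = 17 → [9, 8, 10, 17, 9, 8, 3]
i=4: a[4] = 9+17 = 26 → [9, 8, 10, 17, 26, 8, 3]
i=5: a[5] = 8+26 = 34 → [9, 8, 10, 17, 26, 34, 3]
i=6: a[6] = 3+34 = 37 → [9, 8, 10, 17, 26, 34, 37]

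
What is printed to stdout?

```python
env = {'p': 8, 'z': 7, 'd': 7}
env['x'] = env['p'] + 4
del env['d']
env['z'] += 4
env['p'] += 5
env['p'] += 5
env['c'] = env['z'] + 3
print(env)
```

{'p': 18, 'z': 11, 'x': 12, 'c': 14}

env['x'] = env['p']+4 = 12 → {'p': 8, 'z': 7, 'd': 7, 'x': 12}
del 'd' → {'p': 8, 'z': 7, 'x': 12}
env['z'] = 7+4 = 11 → {'p': 8, 'z': 11, 'x': 12}
env['p'] = 8+5 = 13 → {'p': 13, 'z': 11, 'x': 12}
env['p'] = 13+5 = 18 → {'p': 18, 'z': 11, 'x': 12}
env['c'] = env['z']+3 = 14 → {'p': 18, 'z': 11, 'x': 12, 'c': 14}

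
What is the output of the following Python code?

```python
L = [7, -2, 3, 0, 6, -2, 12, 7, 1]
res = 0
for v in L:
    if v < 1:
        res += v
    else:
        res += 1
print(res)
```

v=7: not <1, res = 0+1 = 1
v=-2: <1, res = 1+(-2) = -1
v=3: not <1, res = (-1)+1 = 0
v=0: <1, res = 0+0 = 0
v=6: not <1, res = 0+1 = 1
v=-2: <1, res = 1+(-2) = -1
v=12: not <1, res = (-1)+1 = 0
v=7: not <1, res = 0+1 = 1
v=1: not <1, res = 1+1 = 2

2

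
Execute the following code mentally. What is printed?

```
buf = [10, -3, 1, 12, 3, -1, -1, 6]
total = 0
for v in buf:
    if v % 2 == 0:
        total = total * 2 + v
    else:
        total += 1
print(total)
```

84

v=10: even, total = 0*2+10 = 10
v=-3: not even, total = 10+1 = 11
v=1: not even, total = 11+1 = 12
v=12: even, total = 12*2+12 = 36
v=3: not even, total = 36+1 = 37
v=-1: not even, total = 37+1 = 38
v=-1: not even, total = 38+1 = 39
v=6: even, total = 39*2+6 = 84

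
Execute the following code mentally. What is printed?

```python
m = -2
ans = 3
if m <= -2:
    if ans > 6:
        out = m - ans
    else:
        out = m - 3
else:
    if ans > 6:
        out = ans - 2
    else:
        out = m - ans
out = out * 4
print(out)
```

m=-2, ans=3
m <= -2 is True; ans > 6 is False
→ out = m - 3 = -5
out = (-5)*4 = -20

-20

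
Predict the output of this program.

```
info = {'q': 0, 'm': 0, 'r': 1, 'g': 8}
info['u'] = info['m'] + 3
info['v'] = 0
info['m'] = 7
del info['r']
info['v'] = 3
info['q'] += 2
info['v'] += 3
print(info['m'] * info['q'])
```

14

info['u'] = info['m']+3 = 3 → {'q': 0, 'm': 0, 'r': 1, 'g': 8, 'u': 3}
info['v'] = 0 → {'q': 0, 'm': 0, 'r': 1, 'g': 8, 'u': 3, 'v': 0}
info['m'] = 7 → {'q': 0, 'm': 7, 'r': 1, 'g': 8, 'u': 3, 'v': 0}
del 'r' → {'q': 0, 'm': 7, 'g': 8, 'u': 3, 'v': 0}
info['v'] = 3 → {'q': 0, 'm': 7, 'g': 8, 'u': 3, 'v': 3}
info['q'] = 0+2 = 2 → {'q': 2, 'm': 7, 'g': 8, 'u': 3, 'v': 3}
info['v'] = 3+3 = 6 → {'q': 2, 'm': 7, 'g': 8, 'u': 3, 'v': 6}
info['m']*info['q'] = 7*2 = 14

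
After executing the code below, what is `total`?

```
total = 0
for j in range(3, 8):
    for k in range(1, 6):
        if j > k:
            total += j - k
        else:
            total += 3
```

72

j=3,k=1: 3>1, total = 0+2 = 2
j=3,k=2: 3>2, total = 2+1 = 3
j=3,k=3: not 3>3, total = 3+3 = 6
j=3,k=4: not 3>4, total = 6+3 = 9
j=3,k=5: not 3>5, total = 9+3 = 12
j=4,k=1: 4>1, total = 12+3 = 15
j=4,k=2: 4>2, total = 15+2 = 17
j=4,k=3: 4>3, total = 17+1 = 18
j=4,k=4: not 4>4, total = 18+3 = 21
j=4,k=5: not 4>5, total = 21+3 = 24
j=5,k=1: 5>1, total = 24+4 = 28
j=5,k=2: 5>2, total = 28+3 = 31
j=5,k=3: 5>3, total = 31+2 = 33
j=5,k=4: 5>4, total = 33+1 = 34
j=5,k=5: not 5>5, total = 34+3 = 37
j=6,k=1: 6>1, total = 37+5 = 42
j=6,k=2: 6>2, total = 42+4 = 46
j=6,k=3: 6>3, total = 46+3 = 49
j=6,k=4: 6>4, total = 49+2 = 51
j=6,k=5: 6>5, total = 51+1 = 52
j=7,k=1: 7>1, total = 52+6 = 58
j=7,k=2: 7>2, total = 58+5 = 63
j=7,k=3: 7>3, total = 63+4 = 67
j=7,k=4: 7>4, total = 67+3 = 70
j=7,k=5: 7>5, total = 70+2 = 72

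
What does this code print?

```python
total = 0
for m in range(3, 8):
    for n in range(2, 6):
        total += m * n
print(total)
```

350

m=3,n=2: total = 0+6 = 6
m=3,n=3: total = 6+9 = 15
m=3,n=4: total = 15+12 = 27
m=3,n=5: total = 27+15 = 42
m=4,n=2: total = 42+8 = 50
m=4,n=3: total = 50+12 = 62
m=4,n=4: total = 62+16 = 78
m=4,n=5: total = 78+20 = 98
m=5,n=2: total = 98+10 = 108
m=5,n=3: total = 108+15 = 123
m=5,n=4: total = 123+20 = 143
m=5,n=5: total = 143+25 = 168
m=6,n=2: total = 168+12 = 180
m=6,n=3: total = 180+18 = 198
m=6,n=4: total = 198+24 = 222
m=6,n=5: total = 222+30 = 252
m=7,n=2: total = 252+14 = 266
m=7,n=3: total = 266+21 = 287
m=7,n=4: total = 287+28 = 315
m=7,n=5: total = 315+35 = 350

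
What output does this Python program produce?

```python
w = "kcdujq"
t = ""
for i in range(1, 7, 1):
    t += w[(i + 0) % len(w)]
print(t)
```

i=1: add w[1]='c' → 'c'
i=2: add w[2]='d' → 'cd'
i=3: add w[3]='u' → 'cdu'
i=4: add w[4]='j' → 'cduj'
i=5: add w[5]='q' → 'cdujq'
i=6: add w[0]='k' → 'cdujqk'

cdujqk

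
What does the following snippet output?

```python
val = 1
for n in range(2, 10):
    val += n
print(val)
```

n=2: val = 1+2 = 3
n=3: val = 3+3 = 6
n=4: val = 6+4 = 10
n=5: val = 10+5 = 15
n=6: val = 15+6 = 21
n=7: val = 21+7 = 28
n=8: val = 28+8 = 36
n=9: val = 36+9 = 45

45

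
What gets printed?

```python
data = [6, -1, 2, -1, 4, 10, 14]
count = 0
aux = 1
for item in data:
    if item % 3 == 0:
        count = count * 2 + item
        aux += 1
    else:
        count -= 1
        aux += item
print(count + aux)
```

30

item=6: %3==0, count = 0*2+6 = 6; aux=2
item=-1: not %3==0, count = 6-1 = 5; aux=1
item=2: not %3==0, count = 5-1 = 4; aux=3
item=-1: not %3==0, count = 4-1 = 3; aux=2
item=4: not %3==0, count = 3-1 = 2; aux=6
item=10: not %3==0, count = 2-1 = 1; aux=16
item=14: not %3==0, count = 1-1 = 0; aux=30
count+aux = 0+30 = 30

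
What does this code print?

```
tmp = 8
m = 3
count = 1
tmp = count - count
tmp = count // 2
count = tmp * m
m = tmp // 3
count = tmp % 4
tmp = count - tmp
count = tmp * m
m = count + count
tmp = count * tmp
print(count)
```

tmp = 1-1 = 0
tmp = 1//2 = 0
count = 0*3 = 0
m = 0//3 = 0
count = 0%4 = 0
tmp = 0-0 = 0
count = 0*0 = 0
m = 0+0 = 0
tmp = 0*0 = 0

0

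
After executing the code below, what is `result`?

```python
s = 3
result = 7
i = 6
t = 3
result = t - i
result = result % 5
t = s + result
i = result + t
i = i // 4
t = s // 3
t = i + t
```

result = 3-6 = -3
result = (-3)%5 = 2
t = 3+2 = 5
i = 2+5 = 7
i = 7//4 = 1
t = 3//3 = 1
t = 1+1 = 2

2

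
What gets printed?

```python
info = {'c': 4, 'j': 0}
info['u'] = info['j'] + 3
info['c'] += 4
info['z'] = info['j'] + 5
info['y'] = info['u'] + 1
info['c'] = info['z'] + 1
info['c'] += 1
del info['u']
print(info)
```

info['u'] = info['j']+3 = 3 → {'c': 4, 'j': 0, 'u': 3}
info['c'] = 4+4 = 8 → {'c': 8, 'j': 0, 'u': 3}
info['z'] = info['j']+5 = 5 → {'c': 8, 'j': 0, 'u': 3, 'z': 5}
info['y'] = info['u']+1 = 4 → {'c': 8, 'j': 0, 'u': 3, 'z': 5, 'y': 4}
info['c'] = info['z']+1 = 6 → {'c': 6, 'j': 0, 'u': 3, 'z': 5, 'y': 4}
info['c'] = 6+1 = 7 → {'c': 7, 'j': 0, 'u': 3, 'z': 5, 'y': 4}
del 'u' → {'c': 7, 'j': 0, 'z': 5, 'y': 4}

{'c': 7, 'j': 0, 'z': 5, 'y': 4}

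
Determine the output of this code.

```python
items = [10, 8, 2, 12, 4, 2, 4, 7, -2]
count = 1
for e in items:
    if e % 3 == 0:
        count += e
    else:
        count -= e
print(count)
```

e=10: not %3==0, count = 1-10 = -9
e=8: not %3==0, count = (-9)-8 = -17
e=2: not %3==0, count = (-17)-2 = -19
e=12: %3==0, count = (-19)+12 = -7
e=4: not %3==0, count = (-7)-4 = -11
e=2: not %3==0, count = (-11)-2 = -13
e=4: not %3==0, count = (-13)-4 = -17
e=7: not %3==0, count = (-17)-7 = -24
e=-2: not %3==0, count = (-24)-(-2) = -22

-22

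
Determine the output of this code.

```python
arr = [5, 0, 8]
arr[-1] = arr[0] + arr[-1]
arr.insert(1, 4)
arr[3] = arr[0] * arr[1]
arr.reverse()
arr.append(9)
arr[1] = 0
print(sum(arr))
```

arr[-1] = arr[0]+arr[-1] = 5+8 = 13 → [5, 0, 13]
insert 4 at 1 → [5, 4, 0, 13]
arr[3] = arr[0]*arr[1] = 5*4 = 20 → [5, 4, 0, 20]
reverse → [20, 0, 4, 5]
append 9 → [20, 0, 4, 5, 9]
arr[1] = 0 → [20, 0, 4, 5, 9]
sum = 38

38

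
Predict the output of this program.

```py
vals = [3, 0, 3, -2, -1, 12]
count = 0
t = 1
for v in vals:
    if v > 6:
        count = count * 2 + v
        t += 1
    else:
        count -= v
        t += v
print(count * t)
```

v=3: not >6, count = 0-3 = -3; t=4
v=0: not >6, count = (-3)-0 = -3; t=4
v=3: not >6, count = (-3)-3 = -6; t=7
v=-2: not >6, count = (-6)-(-2) = -4; t=5
v=-1: not >6, count = (-4)-(-1) = -3; t=4
v=12: >6, count = (-3)*2+12 = 6; t=5
count*t = 6*5 = 30

30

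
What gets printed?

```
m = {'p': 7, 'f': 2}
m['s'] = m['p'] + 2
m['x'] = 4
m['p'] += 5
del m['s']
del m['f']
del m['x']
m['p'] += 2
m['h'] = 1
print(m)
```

{'p': 14, 'h': 1}

m['s'] = m['p']+2 = 9 → {'p': 7, 'f': 2, 's': 9}
m['x'] = 4 → {'p': 7, 'f': 2, 's': 9, 'x': 4}
m['p'] = 7+5 = 12 → {'p': 12, 'f': 2, 's': 9, 'x': 4}
del 's' → {'p': 12, 'f': 2, 'x': 4}
del 'f' → {'p': 12, 'x': 4}
del 'x' → {'p': 12}
m['p'] = 12+2 = 14 → {'p': 14}
m['h'] = 1 → {'p': 14, 'h': 1}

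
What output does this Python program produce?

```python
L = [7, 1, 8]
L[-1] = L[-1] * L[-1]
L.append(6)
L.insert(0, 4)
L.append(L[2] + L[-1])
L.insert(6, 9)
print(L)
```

[4, 7, 1, 64, 6, 7, 9]

L[-1] = L[-1]*L[-1] = 8*8 = 64 → [7, 1, 64]
append 6 → [7, 1, 64, 6]
insert 4 at 0 → [4, 7, 1, 64, 6]
append L[2]+L[-1] = 1+6 = 7 → [4, 7, 1, 64, 6, 7]
insert 9 at 6 → [4, 7, 1, 64, 6, 7, 9]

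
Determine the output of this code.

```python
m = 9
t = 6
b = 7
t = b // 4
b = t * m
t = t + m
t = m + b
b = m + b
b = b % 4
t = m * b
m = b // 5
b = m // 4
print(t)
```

t = 7//4 = 1
b = 1*9 = 9
t = 1+9 = 10
t = 9+9 = 18
b = 9+9 = 18
b = 18%4 = 2
t = 9*2 = 18
m = 2//5 = 0
b = 0//4 = 0

18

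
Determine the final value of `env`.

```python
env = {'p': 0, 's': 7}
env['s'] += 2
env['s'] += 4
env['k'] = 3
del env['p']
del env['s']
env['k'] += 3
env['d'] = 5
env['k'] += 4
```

env['s'] = 7+2 = 9 → {'p': 0, 's': 9}
env['s'] = 9+4 = 13 → {'p': 0, 's': 13}
env['k'] = 3 → {'p': 0, 's': 13, 'k': 3}
del 'p' → {'s': 13, 'k': 3}
del 's' → {'k': 3}
env['k'] = 3+3 = 6 → {'k': 6}
env['d'] = 5 → {'k': 6, 'd': 5}
env['k'] = 6+4 = 10 → {'k': 10, 'd': 5}

{'k': 10, 'd': 5}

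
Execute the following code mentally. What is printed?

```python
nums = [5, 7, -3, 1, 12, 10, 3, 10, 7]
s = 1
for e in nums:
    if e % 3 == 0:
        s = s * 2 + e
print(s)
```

23

e=5: not %3==0
e=7: not %3==0
e=-3: %3==0, s = 1*2+(-3) = -1
e=1: not %3==0
e=12: %3==0, s = (-1)*2+12 = 10
e=10: not %3==0
e=3: %3==0, s = 10*2+3 = 23
e=10: not %3==0
e=7: not %3==0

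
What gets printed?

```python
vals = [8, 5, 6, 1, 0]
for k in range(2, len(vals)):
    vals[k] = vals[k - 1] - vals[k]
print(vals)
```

[8, 5, -1, -2, -2]

k=2: vals[2] = 5-6 = -1 → [8, 5, -1, 1, 0]
k=3: vals[3] = (-1)-1 = -2 → [8, 5, -1, -2, 0]
k=4: vals[4] = (-2)-0 = -2 → [8, 5, -1, -2, -2]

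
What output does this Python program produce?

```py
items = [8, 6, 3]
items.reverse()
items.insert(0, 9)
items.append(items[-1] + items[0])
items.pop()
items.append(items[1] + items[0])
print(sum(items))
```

reverse → [3, 6, 8]
insert 9 at 0 → [9, 3, 6, 8]
append items[-1]+items[0] = 8+9 = 17 → [9, 3, 6, 8, 17]
pop() removes 17 → [9, 3, 6, 8]
append items[1]+items[0] = 3+9 = 12 → [9, 3, 6, 8, 12]
sum = 38

38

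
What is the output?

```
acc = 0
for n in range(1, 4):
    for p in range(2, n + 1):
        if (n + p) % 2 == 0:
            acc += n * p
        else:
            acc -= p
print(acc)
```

11

n=2,p=2: even sum, acc = 0+4 = 4
n=3,p=2: odd sum, acc = 4-2 = 2
n=3,p=3: even sum, acc = 2+9 = 11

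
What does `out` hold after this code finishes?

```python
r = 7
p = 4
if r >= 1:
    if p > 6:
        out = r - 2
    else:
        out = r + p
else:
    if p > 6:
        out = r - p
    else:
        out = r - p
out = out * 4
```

44

r=7, p=4
r >= 1 is True; p > 6 is False
→ out = r + p = 11
out = 11*4 = 44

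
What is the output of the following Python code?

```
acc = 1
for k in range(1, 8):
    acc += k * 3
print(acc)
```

85

k=1: acc = 1+1*3 = 4
k=2: acc = 4+2*3 = 10
k=3: acc = 10+3*3 = 19
k=4: acc = 19+4*3 = 31
k=5: acc = 31+5*3 = 46
k=6: acc = 46+6*3 = 64
k=7: acc = 64+7*3 = 85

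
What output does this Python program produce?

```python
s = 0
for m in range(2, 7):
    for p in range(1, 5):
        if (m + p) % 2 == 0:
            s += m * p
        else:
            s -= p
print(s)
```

80

m=2,p=1: odd sum, s = 0-1 = -1
m=2,p=2: even sum, s = (-1)+4 = 3
m=2,p=3: odd sum, s = 3-3 = 0
m=2,p=4: even sum, s = 0+8 = 8
m=3,p=1: even sum, s = 8+3 = 11
m=3,p=2: odd sum, s = 11-2 = 9
m=3,p=3: even sum, s = 9+9 = 18
m=3,p=4: odd sum, s = 18-4 = 14
m=4,p=1: odd sum, s = 14-1 = 13
m=4,p=2: even sum, s = 13+8 = 21
m=4,p=3: odd sum, s = 21-3 = 18
m=4,p=4: even sum, s = 18+16 = 34
m=5,p=1: even sum, s = 34+5 = 39
m=5,p=2: odd sum, s = 39-2 = 37
m=5,p=3: even sum, s = 37+15 = 52
m=5,p=4: odd sum, s = 52-4 = 48
m=6,p=1: odd sum, s = 48-1 = 47
m=6,p=2: even sum, s = 47+12 = 59
m=6,p=3: odd sum, s = 59-3 = 56
m=6,p=4: even sum, s = 56+24 = 80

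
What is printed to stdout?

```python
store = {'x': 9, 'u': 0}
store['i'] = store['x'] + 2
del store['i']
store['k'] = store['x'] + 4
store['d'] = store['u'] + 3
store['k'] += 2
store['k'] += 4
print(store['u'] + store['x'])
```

9

store['i'] = store['x']+2 = 11 → {'x': 9, 'u': 0, 'i': 11}
del 'i' → {'x': 9, 'u': 0}
store['k'] = store['x']+4 = 13 → {'x': 9, 'u': 0, 'k': 13}
store['d'] = store['u']+3 = 3 → {'x': 9, 'u': 0, 'k': 13, 'd': 3}
store['k'] = 13+2 = 15 → {'x': 9, 'u': 0, 'k': 15, 'd': 3}
store['k'] = 15+4 = 19 → {'x': 9, 'u': 0, 'k': 19, 'd': 3}
store['u']+store['x'] = 0+9 = 9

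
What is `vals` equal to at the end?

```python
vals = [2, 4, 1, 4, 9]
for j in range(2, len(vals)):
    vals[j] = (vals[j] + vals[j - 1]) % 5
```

j=2: vals[2] = (1+4)%5 = 0 → [2, 4, 0, 4, 9]
j=3: vals[3] = (4+0)%5 = 4 → [2, 4, 0, 4, 9]
j=4: vals[4] = (9+4)%5 = 3 → [2, 4, 0, 4, 3]

[2, 4, 0, 4, 3]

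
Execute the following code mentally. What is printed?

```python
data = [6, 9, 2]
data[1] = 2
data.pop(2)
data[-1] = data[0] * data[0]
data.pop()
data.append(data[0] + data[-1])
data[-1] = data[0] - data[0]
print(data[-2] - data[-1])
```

data[1] = 2 → [6, 2, 2]
pop(2) removes 2 → [6, 2]
data[-1] = data[0]*data[0] = 6*6 = 36 → [6, 36]
pop() removes 36 → [6]
append data[0]+data[-1] = 6+6 = 12 → [6, 12]
data[-1] = data[0]-data[0] = 6-6 = 0 → [6, 0]
data[-2]-data[-1] = 6-0 = 6

6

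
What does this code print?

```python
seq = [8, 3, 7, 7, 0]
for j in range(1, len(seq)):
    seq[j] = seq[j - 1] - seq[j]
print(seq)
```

j=1: seq[1] = 8-3 = 5 → [8, 5, 7, 7, 0]
j=2: seq[2] = 5-7 = -2 → [8, 5, -2, 7, 0]
j=3: seq[3] = (-2)-7 = -9 → [8, 5, -2, -9, 0]
j=4: seq[4] = (-9)-0 = -9 → [8, 5, -2, -9, -9]

[8, 5, -2, -9, -9]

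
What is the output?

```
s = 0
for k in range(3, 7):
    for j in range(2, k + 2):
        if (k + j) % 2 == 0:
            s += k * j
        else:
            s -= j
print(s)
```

104

k=3,j=2: odd sum, s = 0-2 = -2
k=3,j=3: even sum, s = (-2)+9 = 7
k=3,j=4: odd sum, s = 7-4 = 3
k=4,j=2: even sum, s = 3+8 = 11
k=4,j=3: odd sum, s = 11-3 = 8
k=4,j=4: even sum, s = 8+16 = 24
k=4,j=5: odd sum, s = 24-5 = 19
k=5,j=2: odd sum, s = 19-2 = 17
k=5,j=3: even sum, s = 17+15 = 32
k=5,j=4: odd sum, s = 32-4 = 28
k=5,j=5: even sum, s = 28+25 = 53
k=5,j=6: odd sum, s = 53-6 = 47
k=6,j=2: even sum, s = 47+12 = 59
k=6,j=3: odd sum, s = 59-3 = 56
k=6,j=4: even sum, s = 56+24 = 80
k=6,j=5: odd sum, s = 80-5 = 75
k=6,j=6: even sum, s = 75+36 = 111
k=6,j=7: odd sum, s = 111-7 = 104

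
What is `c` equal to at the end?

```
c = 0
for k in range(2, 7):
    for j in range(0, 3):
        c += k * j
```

k=2,j=0: c = 0+0 = 0
k=2,j=1: c = 0+2 = 2
k=2,j=2: c = 2+4 = 6
k=3,j=0: c = 6+0 = 6
k=3,j=1: c = 6+3 = 9
k=3,j=2: c = 9+6 = 15
k=4,j=0: c = 15+0 = 15
k=4,j=1: c = 15+4 = 19
k=4,j=2: c = 19+8 = 27
k=5,j=0: c = 27+0 = 27
k=5,j=1: c = 27+5 = 32
k=5,j=2: c = 32+10 = 42
k=6,j=0: c = 42+0 = 42
k=6,j=1: c = 42+6 = 48
k=6,j=2: c = 48+12 = 60

60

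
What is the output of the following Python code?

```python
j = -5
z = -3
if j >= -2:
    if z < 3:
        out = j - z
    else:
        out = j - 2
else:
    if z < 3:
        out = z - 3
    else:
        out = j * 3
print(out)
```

j=-5, z=-3
j >= -2 is False; z < 3 is True
→ out = z - 3 = -6

-6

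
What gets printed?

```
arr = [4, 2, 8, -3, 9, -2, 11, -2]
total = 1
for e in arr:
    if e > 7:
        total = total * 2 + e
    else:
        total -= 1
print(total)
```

e=4: not >7, total = 1-1 = 0
e=2: not >7, total = 0-1 = -1
e=8: >7, total = (-1)*2+8 = 6
e=-3: not >7, total = 6-1 = 5
e=9: >7, total = 5*2+9 = 19
e=-2: not >7, total = 19-1 = 18
e=11: >7, total = 18*2+11 = 47
e=-2: not >7, total = 47-1 = 46

46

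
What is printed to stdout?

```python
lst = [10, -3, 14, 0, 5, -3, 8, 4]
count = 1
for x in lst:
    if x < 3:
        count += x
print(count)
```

x=10: not <3
x=-3: <3, count = 1+(-3) = -2
x=14: not <3
x=0: <3, count = (-2)+0 = -2
x=5: not <3
x=-3: <3, count = (-2)+(-3) = -5
x=8: not <3
x=4: not <3

-5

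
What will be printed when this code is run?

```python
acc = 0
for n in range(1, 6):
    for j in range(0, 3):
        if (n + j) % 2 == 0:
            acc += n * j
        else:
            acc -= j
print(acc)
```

13

n=1,j=0: odd sum, acc = 0-0 = 0
n=1,j=1: even sum, acc = 0+1 = 1
n=1,j=2: odd sum, acc = 1-2 = -1
n=2,j=0: even sum, acc = (-1)+0 = -1
n=2,j=1: odd sum, acc = (-1)-1 = -2
n=2,j=2: even sum, acc = (-2)+4 = 2
n=3,j=0: odd sum, acc = 2-0 = 2
n=3,j=1: even sum, acc = 2+3 = 5
n=3,j=2: odd sum, acc = 5-2 = 3
n=4,j=0: even sum, acc = 3+0 = 3
n=4,j=1: odd sum, acc = 3-1 = 2
n=4,j=2: even sum, acc = 2+8 = 10
n=5,j=0: odd sum, acc = 10-0 = 10
n=5,j=1: even sum, acc = 10+5 = 15
n=5,j=2: odd sum, acc = 15-2 = 13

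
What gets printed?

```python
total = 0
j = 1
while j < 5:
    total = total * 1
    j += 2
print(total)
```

j=1: total = 0*1 = 0
j=3: total = 0*1 = 0

0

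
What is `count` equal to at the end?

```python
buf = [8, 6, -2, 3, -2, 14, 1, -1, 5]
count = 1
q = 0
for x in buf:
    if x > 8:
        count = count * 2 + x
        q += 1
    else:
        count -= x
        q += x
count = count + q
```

4

x=8: not >8, count = 1-8 = -7; q=8
x=6: not >8, count = (-7)-6 = -13; q=14
x=-2: not >8, count = (-13)-(-2) = -11; q=12
x=3: not >8, count = (-11)-3 = -14; q=15
x=-2: not >8, count = (-14)-(-2) = -12; q=13
x=14: >8, count = (-12)*2+14 = -10; q=14
x=1: not >8, count = (-10)-1 = -11; q=15
x=-1: not >8, count = (-11)-(-1) = -10; q=14
x=5: not >8, count = (-10)-5 = -15; q=19
count+q = (-15)+19 = 4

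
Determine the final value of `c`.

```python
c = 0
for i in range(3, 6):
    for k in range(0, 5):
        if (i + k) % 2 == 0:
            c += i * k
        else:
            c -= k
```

i=3,k=0: odd sum, c = 0-0 = 0
i=3,k=1: even sum, c = 0+3 = 3
i=3,k=2: odd sum, c = 3-2 = 1
i=3,k=3: even sum, c = 1+9 = 10
i=3,k=4: odd sum, c = 10-4 = 6
i=4,k=0: even sum, c = 6+0 = 6
i=4,k=1: odd sum, c = 6-1 = 5
i=4,k=2: even sum, c = 5+8 = 13
i=4,k=3: odd sum, c = 13-3 = 10
i=4,k=4: even sum, c = 10+16 = 26
i=5,k=0: odd sum, c = 26-0 = 26
i=5,k=1: even sum, c = 26+5 = 31
i=5,k=2: odd sum, c = 31-2 = 29
i=5,k=3: even sum, c = 29+15 = 44
i=5,k=4: odd sum, c = 44-4 = 40

40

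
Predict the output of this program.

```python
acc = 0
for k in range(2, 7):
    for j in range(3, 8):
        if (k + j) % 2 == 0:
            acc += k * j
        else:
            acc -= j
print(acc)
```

k=2,j=3: odd sum, acc = 0-3 = -3
k=2,j=4: even sum, acc = (-3)+8 = 5
k=2,j=5: odd sum, acc = 5-5 = 0
k=2,j=6: even sum, acc = 0+12 = 12
k=2,j=7: odd sum, acc = 12-7 = 5
k=3,j=3: even sum, acc = 5+9 = 14
k=3,j=4: odd sum, acc = 14-4 = 10
k=3,j=5: even sum, acc = 10+15 = 25
k=3,j=6: odd sum, acc = 25-6 = 19
k=3,j=7: even sum, acc = 19+21 = 40
k=4,j=3: odd sum, acc = 40-3 = 37
k=4,j=4: even sum, acc = 37+16 = 53
k=4,j=5: odd sum, acc = 53-5 = 48
k=4,j=6: even sum, acc = 48+24 = 72
k=4,j=7: odd sum, acc = 72-7 = 65
k=5,j=3: even sum, acc = 65+15 = 80
k=5,j=4: odd sum, acc = 80-4 = 76
k=5,j=5: even sum, acc = 76+25 = 101
k=5,j=6: odd sum, acc = 101-6 = 95
k=5,j=7: even sum, acc = 95+35 = 130
k=6,j=3: odd sum, acc = 130-3 = 127
k=6,j=4: even sum, acc = 127+24 = 151
k=6,j=5: odd sum, acc = 151-5 = 146
k=6,j=6: even sum, acc = 146+36 = 182
k=6,j=7: odd sum, acc = 182-7 = 175

175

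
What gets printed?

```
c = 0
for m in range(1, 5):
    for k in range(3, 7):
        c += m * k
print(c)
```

m=1,k=3: c = 0+3 = 3
m=1,k=4: c = 3+4 = 7
m=1,k=5: c = 7+5 = 12
m=1,k=6: c = 12+6 = 18
m=2,k=3: c = 18+6 = 24
m=2,k=4: c = 24+8 = 32
m=2,k=5: c = 32+10 = 42
m=2,k=6: c = 42+12 = 54
m=3,k=3: c = 54+9 = 63
m=3,k=4: c = 63+12 = 75
m=3,k=5: c = 75+15 = 90
m=3,k=6: c = 90+18 = 108
m=4,k=3: c = 108+12 = 120
m=4,k=4: c = 120+16 = 136
m=4,k=5: c = 136+20 = 156
m=4,k=6: c = 156+24 = 180

180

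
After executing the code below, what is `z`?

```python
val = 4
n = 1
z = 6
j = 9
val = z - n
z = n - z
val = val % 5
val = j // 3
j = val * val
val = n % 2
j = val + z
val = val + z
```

val = 6-1 = 5
z = 1-6 = -5
val = 5%5 = 0
val = 9//3 = 3
j = 3*3 = 9
val = 1%2 = 1
j = 1+(-5) = -4
val = 1+(-5) = -4

-5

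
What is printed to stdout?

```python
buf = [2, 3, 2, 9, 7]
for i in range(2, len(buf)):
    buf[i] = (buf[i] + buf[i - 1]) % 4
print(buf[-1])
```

i=2: buf[2] = (2+3)%4 = 1 → [2, 3, 1, 9, 7]
i=3: buf[3] = (9+1)%4 = 2 → [2, 3, 1, 2, 7]
i=4: buf[4] = (7+2)%4 = 1 → [2, 3, 1, 2, 1]

1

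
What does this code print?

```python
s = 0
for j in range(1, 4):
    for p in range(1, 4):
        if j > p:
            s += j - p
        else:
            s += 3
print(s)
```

22

j=1,p=1: not 1>1, s = 0+3 = 3
j=1,p=2: not 1>2, s = 3+3 = 6
j=1,p=3: not 1>3, s = 6+3 = 9
j=2,p=1: 2>1, s = 9+1 = 10
j=2,p=2: not 2>2, s = 10+3 = 13
j=2,p=3: not 2>3, s = 13+3 = 16
j=3,p=1: 3>1, s = 16+2 = 18
j=3,p=2: 3>2, s = 18+1 = 19
j=3,p=3: not 3>3, s = 19+3 = 22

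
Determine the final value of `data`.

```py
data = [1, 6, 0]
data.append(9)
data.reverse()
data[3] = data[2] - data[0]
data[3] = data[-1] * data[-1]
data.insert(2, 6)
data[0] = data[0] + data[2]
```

[15, 0, 6, 6, 9]

append 9 → [1, 6, 0, 9]
reverse → [9, 0, 6, 1]
data[3] = data[2]-data[0] = 6-9 = -3 → [9, 0, 6, -3]
data[3] = data[-1]*data[-1] = (-3)*(-3) = 9 → [9, 0, 6, 9]
insert 6 at 2 → [9, 0, 6, 6, 9]
data[0] = data[0]+data[2] = 9+6 = 15 → [15, 0, 6, 6, 9]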